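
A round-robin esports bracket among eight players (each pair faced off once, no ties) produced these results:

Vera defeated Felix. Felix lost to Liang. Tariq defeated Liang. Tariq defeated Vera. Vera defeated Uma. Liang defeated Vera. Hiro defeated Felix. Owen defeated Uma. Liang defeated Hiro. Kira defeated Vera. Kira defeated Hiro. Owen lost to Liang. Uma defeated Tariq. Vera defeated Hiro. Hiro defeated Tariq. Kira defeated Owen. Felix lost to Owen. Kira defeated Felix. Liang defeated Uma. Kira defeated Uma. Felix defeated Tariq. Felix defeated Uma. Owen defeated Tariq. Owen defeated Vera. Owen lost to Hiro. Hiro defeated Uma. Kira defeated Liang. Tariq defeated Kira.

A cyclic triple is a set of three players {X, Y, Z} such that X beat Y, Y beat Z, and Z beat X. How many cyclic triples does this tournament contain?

12

Win totals: Vera 3, Liang 5, Owen 4, Hiro 4, Uma 1, Tariq 3, Kira 6, Felix 2.
A player with w wins dominates both others in C(w,2) triples; summing gives 3 + 10 + 6 + 6 + 0 + 3 + 15 + 1 = 44 transitive triples.
Total triples C(8,3) = 56, so cyclic triples = 56 − 44 = 12.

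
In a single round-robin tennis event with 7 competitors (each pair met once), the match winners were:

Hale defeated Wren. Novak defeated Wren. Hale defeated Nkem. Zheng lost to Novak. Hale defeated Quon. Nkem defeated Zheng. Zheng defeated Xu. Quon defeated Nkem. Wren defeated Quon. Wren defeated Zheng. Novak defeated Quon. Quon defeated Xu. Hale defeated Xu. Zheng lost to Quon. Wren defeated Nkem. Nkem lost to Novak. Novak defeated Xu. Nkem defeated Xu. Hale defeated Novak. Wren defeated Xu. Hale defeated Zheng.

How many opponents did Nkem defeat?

Nkem's results: beat Xu, Zheng; lost to Wren, Novak, Quon, Hale.
That is 2 wins.

2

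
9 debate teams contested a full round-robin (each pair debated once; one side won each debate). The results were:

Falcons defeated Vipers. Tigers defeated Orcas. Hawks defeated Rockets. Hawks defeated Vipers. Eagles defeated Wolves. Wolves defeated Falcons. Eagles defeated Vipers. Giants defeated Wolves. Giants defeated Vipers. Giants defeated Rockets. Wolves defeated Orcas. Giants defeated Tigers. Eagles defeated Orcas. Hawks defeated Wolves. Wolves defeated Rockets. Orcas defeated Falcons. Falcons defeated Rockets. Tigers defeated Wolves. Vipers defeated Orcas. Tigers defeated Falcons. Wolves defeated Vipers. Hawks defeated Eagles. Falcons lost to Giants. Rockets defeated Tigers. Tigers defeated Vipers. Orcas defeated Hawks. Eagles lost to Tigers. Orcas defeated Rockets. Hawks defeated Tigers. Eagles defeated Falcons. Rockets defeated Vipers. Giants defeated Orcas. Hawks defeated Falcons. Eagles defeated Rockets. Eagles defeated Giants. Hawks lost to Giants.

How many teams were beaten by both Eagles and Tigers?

Eagles beat: Falcons, Rockets, Orcas, Giants, Vipers, Wolves.
Tigers beat: Falcons, Orcas, Eagles, Vipers, Wolves.
Both beat: Falcons, Orcas, Vipers, Wolves — 4.

4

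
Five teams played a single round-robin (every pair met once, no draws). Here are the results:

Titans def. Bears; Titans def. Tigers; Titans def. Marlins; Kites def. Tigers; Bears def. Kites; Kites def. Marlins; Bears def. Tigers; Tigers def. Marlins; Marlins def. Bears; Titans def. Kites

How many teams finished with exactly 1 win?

2

Win totals: Bears 2, Titans 4, Marlins 1, Kites 2, Tigers 1.
Exactly 1: Marlins, Tigers — 2 teams.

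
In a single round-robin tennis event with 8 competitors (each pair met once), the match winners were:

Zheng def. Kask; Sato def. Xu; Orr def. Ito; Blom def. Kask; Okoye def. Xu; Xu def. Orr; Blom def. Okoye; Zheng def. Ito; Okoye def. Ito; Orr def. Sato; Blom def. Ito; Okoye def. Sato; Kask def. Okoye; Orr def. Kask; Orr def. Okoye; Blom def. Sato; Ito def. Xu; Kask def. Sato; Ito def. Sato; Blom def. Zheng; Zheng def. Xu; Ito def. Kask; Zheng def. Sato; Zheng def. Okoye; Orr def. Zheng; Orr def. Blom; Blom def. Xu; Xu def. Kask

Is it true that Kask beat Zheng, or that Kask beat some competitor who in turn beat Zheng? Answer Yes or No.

No

Kask did not beat Zheng directly.
Kask beat Sato, Okoye, but each of them lost to Zheng. No two-step path.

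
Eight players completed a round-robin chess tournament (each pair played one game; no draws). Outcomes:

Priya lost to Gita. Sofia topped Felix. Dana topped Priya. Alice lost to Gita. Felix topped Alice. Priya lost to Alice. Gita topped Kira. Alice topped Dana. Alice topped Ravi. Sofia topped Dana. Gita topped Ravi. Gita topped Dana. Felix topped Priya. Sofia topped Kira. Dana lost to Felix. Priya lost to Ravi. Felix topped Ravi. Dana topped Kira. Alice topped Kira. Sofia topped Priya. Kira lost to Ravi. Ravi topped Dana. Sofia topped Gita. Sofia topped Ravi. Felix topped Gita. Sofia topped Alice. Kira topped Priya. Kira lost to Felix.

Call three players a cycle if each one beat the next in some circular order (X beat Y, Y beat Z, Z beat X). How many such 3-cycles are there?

0

Win totals: Alice 4, Kira 1, Felix 6, Priya 0, Sofia 7, Dana 2, Ravi 3, Gita 5.
A player with w wins dominates both others in C(w,2) triples; summing gives 6 + 0 + 15 + 0 + 21 + 1 + 3 + 10 = 56 transitive triples.
Total triples C(8,3) = 56, so cyclic triples = 56 − 56 = 0.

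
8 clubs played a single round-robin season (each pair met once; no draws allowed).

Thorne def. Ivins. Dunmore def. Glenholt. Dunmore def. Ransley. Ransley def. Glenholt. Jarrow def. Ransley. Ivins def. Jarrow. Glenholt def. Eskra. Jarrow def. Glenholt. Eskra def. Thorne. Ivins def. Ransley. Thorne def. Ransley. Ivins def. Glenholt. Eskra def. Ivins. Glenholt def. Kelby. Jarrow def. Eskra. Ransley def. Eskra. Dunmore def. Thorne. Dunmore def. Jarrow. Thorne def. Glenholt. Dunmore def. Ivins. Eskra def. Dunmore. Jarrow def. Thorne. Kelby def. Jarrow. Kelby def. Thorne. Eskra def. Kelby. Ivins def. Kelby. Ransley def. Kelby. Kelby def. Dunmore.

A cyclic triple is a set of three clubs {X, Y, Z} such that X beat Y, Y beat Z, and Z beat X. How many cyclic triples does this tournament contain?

Win totals: Ransley 3, Thorne 3, Dunmore 5, Kelby 3, Glenholt 2, Ivins 4, Jarrow 4, Eskra 4.
A club with w wins dominates both others in C(w,2) triples; summing gives 3 + 3 + 10 + 3 + 1 + 6 + 6 + 6 = 38 transitive triples.
Total triples C(8,3) = 56, so cyclic triples = 56 − 38 = 18.

18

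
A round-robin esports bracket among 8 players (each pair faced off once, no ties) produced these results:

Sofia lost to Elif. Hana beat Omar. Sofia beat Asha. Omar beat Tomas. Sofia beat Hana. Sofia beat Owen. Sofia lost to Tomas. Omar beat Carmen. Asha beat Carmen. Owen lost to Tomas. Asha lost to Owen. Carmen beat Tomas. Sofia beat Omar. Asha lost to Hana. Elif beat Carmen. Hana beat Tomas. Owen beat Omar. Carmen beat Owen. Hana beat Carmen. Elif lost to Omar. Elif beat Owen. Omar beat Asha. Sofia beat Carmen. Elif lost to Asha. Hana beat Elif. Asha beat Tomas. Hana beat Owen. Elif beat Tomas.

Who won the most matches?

Hana

Win totals: Carmen 2, Asha 3, Hana 6, Elif 4, Tomas 2, Owen 2, Omar 4, Sofia 5.
Hana leads with 6 wins (next highest: 5).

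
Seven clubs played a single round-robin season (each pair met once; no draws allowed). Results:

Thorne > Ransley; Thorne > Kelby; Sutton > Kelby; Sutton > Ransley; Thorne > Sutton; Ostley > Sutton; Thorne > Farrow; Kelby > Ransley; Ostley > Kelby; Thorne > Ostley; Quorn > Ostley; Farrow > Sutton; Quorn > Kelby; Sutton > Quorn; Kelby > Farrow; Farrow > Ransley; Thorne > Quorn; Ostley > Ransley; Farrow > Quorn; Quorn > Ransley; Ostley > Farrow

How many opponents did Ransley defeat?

Ransley's results: beat no one; lost to Ostley, Farrow, Thorne, Quorn, Sutton, Kelby.
That is 0 wins.

0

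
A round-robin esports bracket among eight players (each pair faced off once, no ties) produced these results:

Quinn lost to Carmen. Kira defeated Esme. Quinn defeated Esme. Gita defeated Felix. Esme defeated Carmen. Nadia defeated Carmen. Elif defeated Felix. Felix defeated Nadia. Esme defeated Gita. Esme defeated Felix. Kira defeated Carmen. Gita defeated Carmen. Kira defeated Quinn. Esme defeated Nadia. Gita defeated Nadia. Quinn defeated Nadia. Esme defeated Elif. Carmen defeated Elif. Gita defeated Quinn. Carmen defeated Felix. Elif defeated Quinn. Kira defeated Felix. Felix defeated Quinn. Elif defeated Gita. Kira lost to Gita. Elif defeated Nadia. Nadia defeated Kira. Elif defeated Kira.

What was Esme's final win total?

Esme's results: beat Carmen, Felix, Gita, Elif, Nadia; lost to Quinn, Kira.
That is 5 wins.

5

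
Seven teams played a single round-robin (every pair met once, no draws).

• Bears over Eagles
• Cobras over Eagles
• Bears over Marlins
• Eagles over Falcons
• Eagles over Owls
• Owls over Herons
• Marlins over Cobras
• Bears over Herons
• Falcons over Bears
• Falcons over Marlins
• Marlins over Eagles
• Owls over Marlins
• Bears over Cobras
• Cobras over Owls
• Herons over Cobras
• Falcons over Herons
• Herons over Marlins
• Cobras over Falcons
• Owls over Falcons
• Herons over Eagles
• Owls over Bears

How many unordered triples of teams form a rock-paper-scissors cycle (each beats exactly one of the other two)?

12

Win totals: Owls 4, Cobras 3, Falcons 3, Eagles 2, Bears 4, Marlins 2, Herons 3.
A team with w wins dominates both others in C(w,2) triples; summing gives 6 + 3 + 3 + 1 + 6 + 1 + 3 = 23 transitive triples.
Total triples C(7,3) = 35, so cyclic triples = 35 − 23 = 12.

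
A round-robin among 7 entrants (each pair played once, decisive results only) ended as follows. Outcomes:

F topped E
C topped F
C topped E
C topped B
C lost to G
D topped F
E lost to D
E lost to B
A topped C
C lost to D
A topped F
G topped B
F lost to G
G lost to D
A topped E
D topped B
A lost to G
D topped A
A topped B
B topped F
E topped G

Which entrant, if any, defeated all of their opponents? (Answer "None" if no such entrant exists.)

D

D has 6 wins out of 6 opponents — a perfect record.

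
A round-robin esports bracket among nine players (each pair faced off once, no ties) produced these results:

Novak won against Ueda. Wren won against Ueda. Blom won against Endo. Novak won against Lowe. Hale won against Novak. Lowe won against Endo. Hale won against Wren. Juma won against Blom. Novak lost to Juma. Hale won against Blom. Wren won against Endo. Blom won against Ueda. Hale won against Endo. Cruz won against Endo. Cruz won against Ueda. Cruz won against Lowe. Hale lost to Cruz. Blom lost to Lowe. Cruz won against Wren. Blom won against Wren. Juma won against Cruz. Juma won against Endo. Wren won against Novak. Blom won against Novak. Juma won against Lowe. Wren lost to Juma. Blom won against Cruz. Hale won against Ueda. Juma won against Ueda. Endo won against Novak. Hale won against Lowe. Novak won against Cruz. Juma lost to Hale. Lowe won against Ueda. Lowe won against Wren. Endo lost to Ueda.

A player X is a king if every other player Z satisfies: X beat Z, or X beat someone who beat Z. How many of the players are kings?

Wren cannot reach Juma, Blom, Hale in two steps.
Novak cannot reach Juma in two steps.
Juma reaches everyone (king).
Blom cannot reach Juma in two steps.
Hale reaches everyone (king).
Endo cannot reach Wren, Juma, Blom, Hale in two steps.
Ueda cannot reach Wren, Juma, Blom, Hale, Lowe, Cruz in two steps.
Lowe cannot reach Juma, Hale in two steps.
Cruz reaches everyone (king).
Kings: Juma, Hale, Cruz — 3.

3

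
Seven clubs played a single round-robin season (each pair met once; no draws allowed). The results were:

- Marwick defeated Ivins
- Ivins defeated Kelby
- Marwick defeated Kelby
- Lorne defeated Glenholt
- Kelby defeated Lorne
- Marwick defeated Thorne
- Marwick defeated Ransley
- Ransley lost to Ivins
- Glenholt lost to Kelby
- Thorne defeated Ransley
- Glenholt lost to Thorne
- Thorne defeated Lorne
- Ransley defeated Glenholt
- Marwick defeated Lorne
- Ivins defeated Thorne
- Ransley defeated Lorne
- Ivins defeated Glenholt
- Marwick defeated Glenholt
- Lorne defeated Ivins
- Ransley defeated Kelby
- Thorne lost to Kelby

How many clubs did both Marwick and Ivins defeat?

4

Marwick beat: Ivins, Thorne, Lorne, Glenholt, Kelby, Ransley.
Ivins beat: Thorne, Glenholt, Kelby, Ransley.
Both beat: Thorne, Glenholt, Kelby, Ransley — 4.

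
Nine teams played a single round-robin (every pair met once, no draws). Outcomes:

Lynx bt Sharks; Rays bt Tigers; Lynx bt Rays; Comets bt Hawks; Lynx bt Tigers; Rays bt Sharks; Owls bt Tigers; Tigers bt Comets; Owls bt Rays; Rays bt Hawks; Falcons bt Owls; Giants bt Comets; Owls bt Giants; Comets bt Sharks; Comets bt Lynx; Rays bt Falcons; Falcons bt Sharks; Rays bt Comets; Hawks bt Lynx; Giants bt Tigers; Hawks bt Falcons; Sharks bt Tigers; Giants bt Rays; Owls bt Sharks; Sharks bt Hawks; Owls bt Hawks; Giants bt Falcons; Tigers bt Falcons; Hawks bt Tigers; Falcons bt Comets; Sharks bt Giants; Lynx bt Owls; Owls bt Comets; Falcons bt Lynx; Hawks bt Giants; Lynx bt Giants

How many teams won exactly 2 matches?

Win totals: Hawks 4, Owls 6, Comets 3, Lynx 5, Sharks 3, Falcons 4, Giants 4, Rays 5, Tigers 2.
Exactly 2: Tigers — 1 team.

1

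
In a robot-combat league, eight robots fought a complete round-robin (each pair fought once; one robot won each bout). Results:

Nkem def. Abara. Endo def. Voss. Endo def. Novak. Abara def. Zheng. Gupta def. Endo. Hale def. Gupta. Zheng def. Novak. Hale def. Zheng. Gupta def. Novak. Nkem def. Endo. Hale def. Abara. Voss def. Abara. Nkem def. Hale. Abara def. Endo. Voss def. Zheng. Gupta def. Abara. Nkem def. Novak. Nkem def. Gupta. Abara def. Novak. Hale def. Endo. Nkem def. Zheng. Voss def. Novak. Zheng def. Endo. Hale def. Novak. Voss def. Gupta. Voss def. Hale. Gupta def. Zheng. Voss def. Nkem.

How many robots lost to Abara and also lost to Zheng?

Abara beat: Novak, Endo, Zheng.
Zheng beat: Novak, Endo.
Both beat: Novak, Endo — 2.

2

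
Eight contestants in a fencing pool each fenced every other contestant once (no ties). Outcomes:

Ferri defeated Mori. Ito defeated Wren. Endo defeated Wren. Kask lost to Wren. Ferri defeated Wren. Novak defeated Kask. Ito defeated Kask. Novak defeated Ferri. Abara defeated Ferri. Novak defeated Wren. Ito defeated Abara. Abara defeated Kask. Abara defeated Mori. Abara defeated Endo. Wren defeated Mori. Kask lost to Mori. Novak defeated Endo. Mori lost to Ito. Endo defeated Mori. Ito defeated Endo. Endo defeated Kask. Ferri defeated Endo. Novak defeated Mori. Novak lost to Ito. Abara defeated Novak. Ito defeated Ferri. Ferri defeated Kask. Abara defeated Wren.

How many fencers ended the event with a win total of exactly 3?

1

Win totals: Novak 5, Ito 7, Ferri 4, Abara 6, Kask 0, Wren 2, Mori 1, Endo 3.
Exactly 3: Endo — 1 fencer.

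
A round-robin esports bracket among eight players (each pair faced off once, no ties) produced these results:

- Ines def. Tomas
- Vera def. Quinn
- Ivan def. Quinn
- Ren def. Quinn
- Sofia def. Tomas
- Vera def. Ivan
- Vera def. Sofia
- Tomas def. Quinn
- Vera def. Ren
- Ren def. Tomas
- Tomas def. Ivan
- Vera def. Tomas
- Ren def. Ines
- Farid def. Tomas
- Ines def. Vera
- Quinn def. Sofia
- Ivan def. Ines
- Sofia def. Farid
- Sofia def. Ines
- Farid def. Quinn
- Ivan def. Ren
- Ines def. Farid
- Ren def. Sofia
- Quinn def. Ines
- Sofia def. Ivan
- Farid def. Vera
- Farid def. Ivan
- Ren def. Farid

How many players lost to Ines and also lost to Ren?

2

Ines beat: Tomas, Farid, Vera.
Ren beat: Tomas, Quinn, Farid, Sofia, Ines.
Both beat: Tomas, Farid — 2.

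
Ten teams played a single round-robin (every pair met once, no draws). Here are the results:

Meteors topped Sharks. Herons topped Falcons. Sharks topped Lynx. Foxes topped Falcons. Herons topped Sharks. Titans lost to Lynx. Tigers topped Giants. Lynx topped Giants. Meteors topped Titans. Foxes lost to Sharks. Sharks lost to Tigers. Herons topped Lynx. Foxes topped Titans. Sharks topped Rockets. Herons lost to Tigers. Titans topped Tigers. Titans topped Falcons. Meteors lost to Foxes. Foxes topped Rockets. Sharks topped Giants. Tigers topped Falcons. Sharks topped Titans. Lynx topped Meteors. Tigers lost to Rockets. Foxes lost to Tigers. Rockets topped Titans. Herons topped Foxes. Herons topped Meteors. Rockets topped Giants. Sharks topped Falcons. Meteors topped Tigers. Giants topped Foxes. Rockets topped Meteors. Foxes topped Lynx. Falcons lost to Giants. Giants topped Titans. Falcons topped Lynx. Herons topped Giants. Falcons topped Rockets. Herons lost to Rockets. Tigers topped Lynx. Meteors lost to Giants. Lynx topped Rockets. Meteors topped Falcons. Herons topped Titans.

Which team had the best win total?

Win totals: Meteors 4, Titans 2, Tigers 6, Falcons 2, Foxes 5, Rockets 5, Herons 7, Sharks 6, Giants 4, Lynx 4.
Herons leads with 7 wins (next highest: 6).

Herons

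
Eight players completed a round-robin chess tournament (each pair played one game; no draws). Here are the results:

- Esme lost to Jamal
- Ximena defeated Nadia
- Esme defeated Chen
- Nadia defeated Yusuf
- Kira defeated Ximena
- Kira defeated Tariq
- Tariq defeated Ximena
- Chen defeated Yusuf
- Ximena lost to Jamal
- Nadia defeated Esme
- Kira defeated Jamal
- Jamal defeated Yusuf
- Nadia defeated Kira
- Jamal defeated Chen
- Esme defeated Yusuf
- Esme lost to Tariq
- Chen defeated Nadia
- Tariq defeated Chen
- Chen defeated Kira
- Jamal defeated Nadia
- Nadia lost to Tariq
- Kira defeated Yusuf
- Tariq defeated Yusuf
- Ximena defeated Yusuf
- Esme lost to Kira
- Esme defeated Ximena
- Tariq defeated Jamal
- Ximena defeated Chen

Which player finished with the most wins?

Tariq

Win totals: Jamal 5, Nadia 3, Chen 3, Kira 5, Esme 3, Yusuf 0, Tariq 6, Ximena 3.
Tariq leads with 6 wins (next highest: 5).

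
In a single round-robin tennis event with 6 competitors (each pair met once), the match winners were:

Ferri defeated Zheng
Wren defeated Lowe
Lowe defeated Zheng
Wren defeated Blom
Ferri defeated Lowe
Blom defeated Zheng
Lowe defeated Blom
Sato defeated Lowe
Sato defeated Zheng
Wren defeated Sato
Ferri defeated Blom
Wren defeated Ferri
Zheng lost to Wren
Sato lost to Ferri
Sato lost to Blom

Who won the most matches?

Win totals: Zheng 0, Ferri 4, Lowe 2, Wren 5, Blom 2, Sato 2.
Wren leads with 5 wins (next highest: 4).

Wren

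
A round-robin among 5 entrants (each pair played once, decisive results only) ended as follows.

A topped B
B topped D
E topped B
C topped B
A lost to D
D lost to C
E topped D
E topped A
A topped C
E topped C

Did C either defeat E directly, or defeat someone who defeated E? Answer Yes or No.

No

C did not beat E directly.
C beat B, D, but each of them lost to E. No two-step path.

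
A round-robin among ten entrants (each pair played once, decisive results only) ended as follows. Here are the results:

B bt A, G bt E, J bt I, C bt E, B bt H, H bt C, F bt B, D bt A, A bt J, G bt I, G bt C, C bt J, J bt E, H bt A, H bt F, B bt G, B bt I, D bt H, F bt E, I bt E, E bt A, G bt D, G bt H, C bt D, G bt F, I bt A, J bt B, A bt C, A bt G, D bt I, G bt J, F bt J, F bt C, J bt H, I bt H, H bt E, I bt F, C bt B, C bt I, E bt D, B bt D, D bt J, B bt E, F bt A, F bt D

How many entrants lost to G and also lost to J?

G beat: C, D, E, F, H, I, J.
J beat: B, E, H, I.
Both beat: E, H, I — 3.

3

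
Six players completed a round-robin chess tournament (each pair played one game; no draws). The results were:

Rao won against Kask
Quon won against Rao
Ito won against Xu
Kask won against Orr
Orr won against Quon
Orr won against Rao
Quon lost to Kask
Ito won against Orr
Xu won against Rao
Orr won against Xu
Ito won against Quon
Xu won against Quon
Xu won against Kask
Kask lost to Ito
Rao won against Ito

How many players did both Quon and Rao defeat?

0

Quon beat: Rao.
Rao beat: Ito, Kask.
No one was beaten by both.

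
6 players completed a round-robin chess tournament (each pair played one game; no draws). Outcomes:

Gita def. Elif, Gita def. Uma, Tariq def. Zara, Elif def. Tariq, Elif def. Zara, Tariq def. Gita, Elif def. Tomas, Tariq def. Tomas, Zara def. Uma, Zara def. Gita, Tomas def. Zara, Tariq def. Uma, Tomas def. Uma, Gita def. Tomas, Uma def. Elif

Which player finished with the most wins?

Win totals: Elif 3, Uma 1, Tomas 2, Tariq 4, Zara 2, Gita 3.
Tariq leads with 4 wins (next highest: 3).

Tariq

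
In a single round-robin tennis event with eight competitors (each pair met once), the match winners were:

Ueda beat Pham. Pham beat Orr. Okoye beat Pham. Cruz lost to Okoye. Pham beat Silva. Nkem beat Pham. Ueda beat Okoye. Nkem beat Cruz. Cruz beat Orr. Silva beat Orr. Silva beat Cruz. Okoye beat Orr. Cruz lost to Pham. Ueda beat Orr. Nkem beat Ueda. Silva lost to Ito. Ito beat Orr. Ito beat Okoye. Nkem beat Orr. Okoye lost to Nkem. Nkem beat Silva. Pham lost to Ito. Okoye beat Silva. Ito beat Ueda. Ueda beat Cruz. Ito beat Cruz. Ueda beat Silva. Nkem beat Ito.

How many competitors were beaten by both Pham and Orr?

Pham beat: Orr, Cruz, Silva.
Orr beat: no one.
No one was beaten by both.

0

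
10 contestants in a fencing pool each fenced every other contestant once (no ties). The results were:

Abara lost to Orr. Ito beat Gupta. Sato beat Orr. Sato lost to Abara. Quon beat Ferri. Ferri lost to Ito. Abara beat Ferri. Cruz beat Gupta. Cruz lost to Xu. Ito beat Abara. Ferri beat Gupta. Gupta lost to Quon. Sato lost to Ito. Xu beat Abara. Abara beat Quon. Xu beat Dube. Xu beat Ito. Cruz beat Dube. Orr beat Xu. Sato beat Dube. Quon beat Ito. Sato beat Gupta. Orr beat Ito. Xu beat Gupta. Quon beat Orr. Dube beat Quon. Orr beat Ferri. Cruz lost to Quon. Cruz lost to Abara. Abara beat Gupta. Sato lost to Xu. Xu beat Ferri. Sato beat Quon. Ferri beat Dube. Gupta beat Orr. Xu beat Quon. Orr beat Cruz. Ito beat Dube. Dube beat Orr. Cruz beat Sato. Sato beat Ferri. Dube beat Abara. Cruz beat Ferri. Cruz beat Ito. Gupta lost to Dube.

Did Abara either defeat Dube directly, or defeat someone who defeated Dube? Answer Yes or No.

Abara did not beat Dube directly.
Abara beat Quon, Sato, Cruz, Ferri, Gupta. Of those, Sato beat Dube.

Yes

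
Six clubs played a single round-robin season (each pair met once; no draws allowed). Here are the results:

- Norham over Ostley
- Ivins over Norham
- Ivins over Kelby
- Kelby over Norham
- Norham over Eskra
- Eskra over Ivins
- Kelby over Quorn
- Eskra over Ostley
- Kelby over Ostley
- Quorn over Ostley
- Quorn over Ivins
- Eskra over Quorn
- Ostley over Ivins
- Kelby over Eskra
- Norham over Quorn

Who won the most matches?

Kelby

Win totals: Norham 3, Ostley 1, Kelby 4, Eskra 3, Quorn 2, Ivins 2.
Kelby leads with 4 wins (next highest: 3).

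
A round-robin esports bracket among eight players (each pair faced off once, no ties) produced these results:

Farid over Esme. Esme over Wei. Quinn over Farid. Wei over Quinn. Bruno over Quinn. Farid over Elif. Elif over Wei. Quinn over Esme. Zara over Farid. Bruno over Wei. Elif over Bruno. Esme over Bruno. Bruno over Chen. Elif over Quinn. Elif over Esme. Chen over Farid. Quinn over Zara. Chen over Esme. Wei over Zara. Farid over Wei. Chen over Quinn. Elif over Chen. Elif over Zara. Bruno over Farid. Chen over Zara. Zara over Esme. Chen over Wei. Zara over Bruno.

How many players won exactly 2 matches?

2

Win totals: Bruno 4, Esme 2, Chen 5, Farid 3, Zara 3, Quinn 3, Wei 2, Elif 6.
Exactly 2: Esme, Wei — 2 players.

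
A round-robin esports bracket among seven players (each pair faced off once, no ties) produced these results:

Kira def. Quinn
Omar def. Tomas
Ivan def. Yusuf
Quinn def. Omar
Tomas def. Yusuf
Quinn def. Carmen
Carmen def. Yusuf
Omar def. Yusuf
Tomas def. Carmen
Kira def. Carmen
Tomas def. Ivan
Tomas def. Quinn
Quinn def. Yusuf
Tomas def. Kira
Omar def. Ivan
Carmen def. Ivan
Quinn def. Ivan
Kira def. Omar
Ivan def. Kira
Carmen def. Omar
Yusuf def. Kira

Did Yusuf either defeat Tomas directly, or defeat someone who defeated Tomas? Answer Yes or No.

No

Yusuf did not beat Tomas directly.
Yusuf beat Kira, but each of them lost to Tomas. No two-step path.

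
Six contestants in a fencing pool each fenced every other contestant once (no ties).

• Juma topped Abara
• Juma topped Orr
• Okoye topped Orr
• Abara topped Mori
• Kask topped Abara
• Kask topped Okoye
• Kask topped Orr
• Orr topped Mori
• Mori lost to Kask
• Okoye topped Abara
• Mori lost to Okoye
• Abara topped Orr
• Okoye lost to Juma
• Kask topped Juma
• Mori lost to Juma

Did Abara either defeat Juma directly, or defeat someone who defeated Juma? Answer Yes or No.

No

Abara did not beat Juma directly.
Abara beat Orr, Mori, but each of them lost to Juma. No two-step path.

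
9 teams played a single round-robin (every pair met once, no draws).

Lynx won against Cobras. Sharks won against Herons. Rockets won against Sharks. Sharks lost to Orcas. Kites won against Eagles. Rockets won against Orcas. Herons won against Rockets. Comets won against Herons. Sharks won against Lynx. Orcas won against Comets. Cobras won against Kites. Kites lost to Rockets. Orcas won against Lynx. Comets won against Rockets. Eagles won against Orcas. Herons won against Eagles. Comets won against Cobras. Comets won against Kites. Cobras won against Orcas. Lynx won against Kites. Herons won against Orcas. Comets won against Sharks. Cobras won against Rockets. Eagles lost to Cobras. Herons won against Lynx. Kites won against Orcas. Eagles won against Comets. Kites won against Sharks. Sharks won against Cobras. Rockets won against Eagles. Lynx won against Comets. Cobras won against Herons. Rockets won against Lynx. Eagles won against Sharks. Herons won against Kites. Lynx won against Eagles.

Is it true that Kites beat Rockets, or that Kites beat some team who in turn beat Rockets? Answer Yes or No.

Kites did not beat Rockets directly.
Kites beat Eagles, Orcas, Sharks, but each of them lost to Rockets. No two-step path.

No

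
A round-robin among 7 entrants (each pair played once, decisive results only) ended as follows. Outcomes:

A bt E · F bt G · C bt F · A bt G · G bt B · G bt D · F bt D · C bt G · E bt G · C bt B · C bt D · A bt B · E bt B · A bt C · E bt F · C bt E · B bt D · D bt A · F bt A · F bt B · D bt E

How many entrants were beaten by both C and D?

C beat: B, D, E, F, G.
D beat: A, E.
Both beat: E — 1.

1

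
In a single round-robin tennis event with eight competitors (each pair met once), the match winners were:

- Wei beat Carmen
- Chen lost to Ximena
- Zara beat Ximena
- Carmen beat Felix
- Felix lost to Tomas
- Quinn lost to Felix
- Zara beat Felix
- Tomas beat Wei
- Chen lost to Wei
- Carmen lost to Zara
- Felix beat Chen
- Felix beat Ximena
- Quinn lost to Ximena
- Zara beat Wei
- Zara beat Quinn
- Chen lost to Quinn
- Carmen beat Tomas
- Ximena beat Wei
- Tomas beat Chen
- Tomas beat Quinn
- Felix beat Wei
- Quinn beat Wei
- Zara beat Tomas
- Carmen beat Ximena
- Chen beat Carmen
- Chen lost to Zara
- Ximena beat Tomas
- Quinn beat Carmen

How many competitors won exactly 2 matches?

1

Win totals: Chen 1, Tomas 4, Felix 4, Quinn 3, Ximena 4, Wei 2, Zara 7, Carmen 3.
Exactly 2: Wei — 1 competitor.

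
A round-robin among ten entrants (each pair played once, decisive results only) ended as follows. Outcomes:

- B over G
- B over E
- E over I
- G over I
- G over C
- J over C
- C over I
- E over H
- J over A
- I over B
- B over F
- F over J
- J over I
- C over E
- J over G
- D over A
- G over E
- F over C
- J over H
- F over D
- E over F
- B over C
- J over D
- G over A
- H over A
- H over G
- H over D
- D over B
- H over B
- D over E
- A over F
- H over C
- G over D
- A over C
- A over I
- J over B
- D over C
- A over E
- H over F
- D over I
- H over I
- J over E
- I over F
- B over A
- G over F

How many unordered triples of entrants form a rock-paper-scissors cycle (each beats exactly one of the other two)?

22

Win totals: A 4, B 5, C 2, D 5, E 3, F 3, G 6, H 7, I 2, J 8.
An entrant with w wins dominates both others in C(w,2) triples; summing gives 6 + 10 + 1 + 10 + 3 + 3 + 15 + 21 + 1 + 28 = 98 transitive triples.
Total triples C(10,3) = 120, so cyclic triples = 120 − 98 = 22.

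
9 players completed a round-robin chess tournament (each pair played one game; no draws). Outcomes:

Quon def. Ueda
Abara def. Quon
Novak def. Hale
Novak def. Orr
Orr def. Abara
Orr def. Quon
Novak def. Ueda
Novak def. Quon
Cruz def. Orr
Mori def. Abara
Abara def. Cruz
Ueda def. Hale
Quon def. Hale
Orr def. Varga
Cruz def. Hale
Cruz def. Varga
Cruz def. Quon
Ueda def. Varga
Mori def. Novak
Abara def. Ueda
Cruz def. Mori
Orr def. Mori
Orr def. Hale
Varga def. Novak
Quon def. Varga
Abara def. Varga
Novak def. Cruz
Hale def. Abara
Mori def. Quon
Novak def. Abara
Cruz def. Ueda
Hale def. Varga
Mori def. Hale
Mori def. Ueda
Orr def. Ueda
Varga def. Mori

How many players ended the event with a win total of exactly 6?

3

Win totals: Varga 2, Hale 2, Mori 5, Quon 3, Cruz 6, Novak 6, Orr 6, Ueda 2, Abara 4.
Exactly 6: Cruz, Novak, Orr — 3 players.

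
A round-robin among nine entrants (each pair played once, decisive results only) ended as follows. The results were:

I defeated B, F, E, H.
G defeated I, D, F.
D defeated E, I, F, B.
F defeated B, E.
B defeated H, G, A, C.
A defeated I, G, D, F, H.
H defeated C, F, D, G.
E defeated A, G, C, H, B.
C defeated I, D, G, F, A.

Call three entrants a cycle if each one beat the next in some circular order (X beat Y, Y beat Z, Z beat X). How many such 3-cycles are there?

Win totals: A 5, B 4, C 5, D 4, E 5, F 2, G 3, H 4, I 4.
An entrant with w wins dominates both others in C(w,2) triples; summing gives 10 + 6 + 10 + 6 + 10 + 1 + 3 + 6 + 6 = 58 transitive triples.
Total triples C(9,3) = 84, so cyclic triples = 84 − 58 = 26.

26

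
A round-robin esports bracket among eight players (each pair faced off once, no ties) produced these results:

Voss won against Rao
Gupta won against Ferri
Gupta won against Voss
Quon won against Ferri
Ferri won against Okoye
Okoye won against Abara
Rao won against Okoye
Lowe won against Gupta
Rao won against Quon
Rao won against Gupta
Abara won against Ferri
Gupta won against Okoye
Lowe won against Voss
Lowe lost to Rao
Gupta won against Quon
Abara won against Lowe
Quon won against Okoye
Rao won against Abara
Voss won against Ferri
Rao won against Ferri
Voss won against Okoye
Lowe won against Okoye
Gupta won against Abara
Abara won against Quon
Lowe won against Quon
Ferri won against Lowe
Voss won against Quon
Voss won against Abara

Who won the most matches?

Win totals: Ferri 2, Abara 3, Rao 6, Okoye 1, Voss 5, Lowe 4, Quon 2, Gupta 5.
Rao leads with 6 wins (next highest: 5).

Rao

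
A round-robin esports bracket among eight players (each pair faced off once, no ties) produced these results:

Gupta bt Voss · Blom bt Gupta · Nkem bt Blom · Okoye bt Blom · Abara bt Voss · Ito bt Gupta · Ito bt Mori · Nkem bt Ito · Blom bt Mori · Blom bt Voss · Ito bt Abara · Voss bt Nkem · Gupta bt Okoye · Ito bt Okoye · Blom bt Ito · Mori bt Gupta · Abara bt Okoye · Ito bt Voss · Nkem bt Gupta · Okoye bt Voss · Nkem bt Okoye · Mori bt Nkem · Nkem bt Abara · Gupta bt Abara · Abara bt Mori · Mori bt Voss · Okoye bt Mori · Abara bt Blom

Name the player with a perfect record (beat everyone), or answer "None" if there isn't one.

None

Highest win total is Nkem with 5 (out of 7 possible).
Nkem lost to Voss, Mori, so no player went undefeated.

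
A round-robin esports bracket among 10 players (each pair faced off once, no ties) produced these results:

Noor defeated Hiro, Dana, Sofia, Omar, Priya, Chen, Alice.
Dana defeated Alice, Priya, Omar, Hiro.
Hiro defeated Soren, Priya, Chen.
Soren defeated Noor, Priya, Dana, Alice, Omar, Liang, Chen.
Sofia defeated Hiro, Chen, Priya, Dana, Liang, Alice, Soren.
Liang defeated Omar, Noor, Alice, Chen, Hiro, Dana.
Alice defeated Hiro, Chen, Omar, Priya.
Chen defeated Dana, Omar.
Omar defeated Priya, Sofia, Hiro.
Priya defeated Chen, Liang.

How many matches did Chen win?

Chen's results: beat Dana, Omar; lost to Alice, Priya, Soren, Liang, Hiro, Noor, Sofia.
That is 2 wins.

2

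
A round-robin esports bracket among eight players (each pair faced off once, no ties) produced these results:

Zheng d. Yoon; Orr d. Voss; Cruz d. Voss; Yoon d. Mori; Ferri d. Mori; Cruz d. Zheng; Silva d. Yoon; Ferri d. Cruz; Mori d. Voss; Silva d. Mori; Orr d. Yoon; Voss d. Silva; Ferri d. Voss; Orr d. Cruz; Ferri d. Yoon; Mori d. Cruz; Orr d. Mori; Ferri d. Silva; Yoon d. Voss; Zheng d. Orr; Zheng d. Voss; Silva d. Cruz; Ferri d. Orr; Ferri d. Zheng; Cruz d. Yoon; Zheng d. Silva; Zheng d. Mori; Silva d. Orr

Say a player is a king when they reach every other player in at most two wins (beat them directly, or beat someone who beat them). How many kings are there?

Zheng cannot reach Ferri in two steps.
Ferri reaches everyone (king).
Yoon cannot reach Zheng, Ferri, Orr in two steps.
Cruz cannot reach Ferri in two steps.
Silva cannot reach Ferri in two steps.
Voss cannot reach Zheng, Ferri in two steps.
Mori cannot reach Ferri, Orr in two steps.
Orr cannot reach Ferri in two steps.
Kings: Ferri — 1.

1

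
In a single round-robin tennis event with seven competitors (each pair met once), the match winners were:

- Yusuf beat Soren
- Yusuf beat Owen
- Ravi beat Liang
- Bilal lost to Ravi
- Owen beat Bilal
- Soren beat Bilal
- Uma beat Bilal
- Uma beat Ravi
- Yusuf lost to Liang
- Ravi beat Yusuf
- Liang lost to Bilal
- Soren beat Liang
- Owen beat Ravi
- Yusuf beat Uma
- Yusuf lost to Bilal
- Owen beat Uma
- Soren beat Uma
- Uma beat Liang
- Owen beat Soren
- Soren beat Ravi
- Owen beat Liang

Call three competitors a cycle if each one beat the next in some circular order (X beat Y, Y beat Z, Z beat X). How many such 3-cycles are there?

9

Win totals: Liang 1, Yusuf 3, Uma 3, Soren 4, Owen 5, Bilal 2, Ravi 3.
A competitor with w wins dominates both others in C(w,2) triples; summing gives 0 + 3 + 3 + 6 + 10 + 1 + 3 = 26 transitive triples.
Total triples C(7,3) = 35, so cyclic triples = 35 − 26 = 9.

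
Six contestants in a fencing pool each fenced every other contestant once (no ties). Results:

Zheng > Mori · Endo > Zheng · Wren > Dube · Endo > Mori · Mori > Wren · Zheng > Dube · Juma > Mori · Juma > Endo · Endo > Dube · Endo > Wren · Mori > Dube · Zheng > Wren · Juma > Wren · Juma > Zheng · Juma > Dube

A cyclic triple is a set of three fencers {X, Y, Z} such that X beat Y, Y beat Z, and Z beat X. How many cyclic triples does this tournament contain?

0

Win totals: Mori 2, Juma 5, Wren 1, Zheng 3, Dube 0, Endo 4.
A fencer with w wins dominates both others in C(w,2) triples; summing gives 1 + 10 + 0 + 3 + 0 + 6 = 20 transitive triples.
Total triples C(6,3) = 20, so cyclic triples = 20 − 20 = 0.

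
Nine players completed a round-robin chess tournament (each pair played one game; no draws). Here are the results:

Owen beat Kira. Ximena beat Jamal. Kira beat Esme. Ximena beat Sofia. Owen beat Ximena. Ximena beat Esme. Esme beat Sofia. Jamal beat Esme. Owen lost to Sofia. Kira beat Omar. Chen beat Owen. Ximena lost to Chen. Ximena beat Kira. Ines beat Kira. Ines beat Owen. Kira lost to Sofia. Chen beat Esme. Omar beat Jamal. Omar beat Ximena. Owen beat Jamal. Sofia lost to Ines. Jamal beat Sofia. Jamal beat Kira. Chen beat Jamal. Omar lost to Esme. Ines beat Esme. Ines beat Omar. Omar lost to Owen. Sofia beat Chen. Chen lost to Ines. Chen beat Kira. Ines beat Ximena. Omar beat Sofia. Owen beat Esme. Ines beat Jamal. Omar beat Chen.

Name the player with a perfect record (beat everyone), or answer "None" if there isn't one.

Ines

Ines has 8 wins out of 8 opponents — a perfect record.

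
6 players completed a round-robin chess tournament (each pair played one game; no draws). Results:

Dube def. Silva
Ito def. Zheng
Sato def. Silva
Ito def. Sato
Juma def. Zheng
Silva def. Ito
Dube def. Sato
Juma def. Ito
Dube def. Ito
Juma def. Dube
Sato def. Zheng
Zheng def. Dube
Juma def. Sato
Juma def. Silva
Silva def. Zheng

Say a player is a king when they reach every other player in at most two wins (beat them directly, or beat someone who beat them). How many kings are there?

Juma reaches everyone (king).
Sato cannot reach Juma in two steps.
Zheng cannot reach Juma in two steps.
Silva cannot reach Juma in two steps.
Dube cannot reach Juma in two steps.
Ito cannot reach Juma in two steps.
Kings: Juma — 1.

1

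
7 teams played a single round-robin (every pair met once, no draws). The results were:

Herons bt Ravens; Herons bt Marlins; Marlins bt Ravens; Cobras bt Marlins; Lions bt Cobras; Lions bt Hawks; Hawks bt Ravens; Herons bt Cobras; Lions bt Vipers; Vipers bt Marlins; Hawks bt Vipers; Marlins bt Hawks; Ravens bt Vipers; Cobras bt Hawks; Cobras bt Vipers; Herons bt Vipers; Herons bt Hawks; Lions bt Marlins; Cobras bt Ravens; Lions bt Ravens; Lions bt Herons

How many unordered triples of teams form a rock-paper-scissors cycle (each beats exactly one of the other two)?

Win totals: Cobras 4, Herons 5, Vipers 1, Lions 6, Hawks 2, Ravens 1, Marlins 2.
A team with w wins dominates both others in C(w,2) triples; summing gives 6 + 10 + 0 + 15 + 1 + 0 + 1 = 33 transitive triples.
Total triples C(7,3) = 35, so cyclic triples = 35 − 33 = 2.

2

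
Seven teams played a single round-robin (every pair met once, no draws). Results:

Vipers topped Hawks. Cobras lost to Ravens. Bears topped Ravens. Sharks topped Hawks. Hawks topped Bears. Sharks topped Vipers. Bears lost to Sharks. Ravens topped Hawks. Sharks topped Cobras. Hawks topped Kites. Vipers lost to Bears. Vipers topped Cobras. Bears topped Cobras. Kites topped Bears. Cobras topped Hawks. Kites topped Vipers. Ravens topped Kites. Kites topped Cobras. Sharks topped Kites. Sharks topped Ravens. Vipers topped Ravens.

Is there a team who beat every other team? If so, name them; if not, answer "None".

Sharks has 6 wins out of 6 opponents — a perfect record.

Sharks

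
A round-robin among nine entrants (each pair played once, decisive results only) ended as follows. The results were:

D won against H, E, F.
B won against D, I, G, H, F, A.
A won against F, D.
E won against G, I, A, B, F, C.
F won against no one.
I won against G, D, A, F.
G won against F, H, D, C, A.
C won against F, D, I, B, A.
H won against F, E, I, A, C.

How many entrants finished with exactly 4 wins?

1

Win totals: A 2, B 6, C 5, D 3, E 6, F 0, G 5, H 5, I 4.
Exactly 4: I — 1 entrant.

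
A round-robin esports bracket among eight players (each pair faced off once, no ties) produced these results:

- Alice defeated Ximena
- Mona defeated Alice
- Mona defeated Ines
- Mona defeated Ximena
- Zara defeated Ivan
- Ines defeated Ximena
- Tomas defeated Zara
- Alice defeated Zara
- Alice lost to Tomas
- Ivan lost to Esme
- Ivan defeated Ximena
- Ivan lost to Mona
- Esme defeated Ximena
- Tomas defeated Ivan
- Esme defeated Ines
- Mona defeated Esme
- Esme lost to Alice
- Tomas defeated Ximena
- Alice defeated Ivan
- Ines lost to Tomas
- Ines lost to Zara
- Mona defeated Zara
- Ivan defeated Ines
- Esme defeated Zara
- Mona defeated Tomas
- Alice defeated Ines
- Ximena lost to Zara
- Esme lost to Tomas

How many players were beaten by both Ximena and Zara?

Ximena beat: no one.
Zara beat: Ximena, Ivan, Ines.
No one was beaten by both.

0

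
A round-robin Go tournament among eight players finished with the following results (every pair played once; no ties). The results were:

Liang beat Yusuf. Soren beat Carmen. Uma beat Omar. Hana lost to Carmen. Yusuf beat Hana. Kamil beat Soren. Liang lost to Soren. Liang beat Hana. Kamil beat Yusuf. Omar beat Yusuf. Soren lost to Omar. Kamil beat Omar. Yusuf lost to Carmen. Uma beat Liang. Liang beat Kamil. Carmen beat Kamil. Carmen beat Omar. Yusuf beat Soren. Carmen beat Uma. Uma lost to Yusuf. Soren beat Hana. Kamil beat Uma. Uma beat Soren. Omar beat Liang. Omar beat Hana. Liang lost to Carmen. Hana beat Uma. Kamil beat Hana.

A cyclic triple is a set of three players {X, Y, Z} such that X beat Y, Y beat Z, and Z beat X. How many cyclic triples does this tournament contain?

Win totals: Uma 3, Hana 1, Carmen 6, Omar 4, Soren 3, Kamil 5, Liang 3, Yusuf 3.
A player with w wins dominates both others in C(w,2) triples; summing gives 3 + 0 + 15 + 6 + 3 + 10 + 3 + 3 = 43 transitive triples.
Total triples C(8,3) = 56, so cyclic triples = 56 − 43 = 13.

13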